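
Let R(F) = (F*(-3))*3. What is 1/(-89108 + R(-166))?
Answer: -1/87614 ≈ -1.1414e-5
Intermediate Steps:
R(F) = -9*F (R(F) = -3*F*3 = -9*F)
1/(-89108 + R(-166)) = 1/(-89108 - 9*(-166)) = 1/(-89108 + 1494) = 1/(-87614) = -1/87614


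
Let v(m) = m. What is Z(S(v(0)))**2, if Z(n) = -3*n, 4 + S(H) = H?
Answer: 144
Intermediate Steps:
S(H) = -4 + H
Z(S(v(0)))**2 = (-3*(-4 + 0))**2 = (-3*(-4))**2 = 12**2 = 144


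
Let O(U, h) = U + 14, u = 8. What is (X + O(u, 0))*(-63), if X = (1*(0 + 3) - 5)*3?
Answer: -1008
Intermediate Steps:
O(U, h) = 14 + U
X = -6 (X = (1*3 - 5)*3 = (3 - 5)*3 = -2*3 = -6)
(X + O(u, 0))*(-63) = (-6 + (14 + 8))*(-63) = (-6 + 22)*(-63) = 16*(-63) = -1008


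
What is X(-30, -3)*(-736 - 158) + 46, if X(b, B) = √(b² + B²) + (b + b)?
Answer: 53686 - 2682*√101 ≈ 26732.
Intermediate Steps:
X(b, B) = √(B² + b²) + 2*b
X(-30, -3)*(-736 - 158) + 46 = (√((-3)² + (-30)²) + 2*(-30))*(-736 - 158) + 46 = (√(9 + 900) - 60)*(-894) + 46 = (√909 - 60)*(-894) + 46 = (3*√101 - 60)*(-894) + 46 = (-60 + 3*√101)*(-894) + 46 = (53640 - 2682*√101) + 46 = 53686 - 2682*√101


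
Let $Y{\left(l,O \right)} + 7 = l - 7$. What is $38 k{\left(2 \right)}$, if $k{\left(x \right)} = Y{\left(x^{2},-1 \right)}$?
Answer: $-380$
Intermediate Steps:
$Y{\left(l,O \right)} = -14 + l$ ($Y{\left(l,O \right)} = -7 + \left(l - 7\right) = -7 + \left(-7 + l\right) = -14 + l$)
$k{\left(x \right)} = -14 + x^{2}$
$38 k{\left(2 \right)} = 38 \left(-14 + 2^{2}\right) = 38 \left(-14 + 4\right) = 38 \left(-10\right) = -380$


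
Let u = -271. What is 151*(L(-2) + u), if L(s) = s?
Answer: -41223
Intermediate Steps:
151*(L(-2) + u) = 151*(-2 - 271) = 151*(-273) = -41223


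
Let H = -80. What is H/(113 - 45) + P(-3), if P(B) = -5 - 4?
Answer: -173/17 ≈ -10.176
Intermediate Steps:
P(B) = -9
H/(113 - 45) + P(-3) = -80/(113 - 45) - 9 = -80/68 - 9 = -80*1/68 - 9 = -20/17 - 9 = -173/17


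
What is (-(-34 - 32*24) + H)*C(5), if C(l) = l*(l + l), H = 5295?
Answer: 304850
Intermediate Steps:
C(l) = 2*l² (C(l) = l*(2*l) = 2*l²)
(-(-34 - 32*24) + H)*C(5) = (-(-34 - 32*24) + 5295)*(2*5²) = (-(-34 - 768) + 5295)*(2*25) = (-1*(-802) + 5295)*50 = (802 + 5295)*50 = 6097*50 = 304850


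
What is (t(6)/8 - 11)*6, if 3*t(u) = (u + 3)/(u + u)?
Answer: -1053/16 ≈ -65.813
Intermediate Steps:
t(u) = (3 + u)/(6*u) (t(u) = ((u + 3)/(u + u))/3 = ((3 + u)/((2*u)))/3 = ((3 + u)*(1/(2*u)))/3 = ((3 + u)/(2*u))/3 = (3 + u)/(6*u))
(t(6)/8 - 11)*6 = (((⅙)*(3 + 6)/6)/8 - 11)*6 = (((⅙)*(⅙)*9)*(⅛) - 11)*6 = ((¼)*(⅛) - 11)*6 = (1/32 - 11)*6 = -351/32*6 = -1053/16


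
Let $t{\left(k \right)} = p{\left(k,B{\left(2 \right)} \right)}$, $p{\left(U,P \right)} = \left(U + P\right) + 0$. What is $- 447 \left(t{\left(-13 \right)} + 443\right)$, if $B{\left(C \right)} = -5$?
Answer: $-189975$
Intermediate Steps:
$p{\left(U,P \right)} = P + U$ ($p{\left(U,P \right)} = \left(P + U\right) + 0 = P + U$)
$t{\left(k \right)} = -5 + k$
$- 447 \left(t{\left(-13 \right)} + 443\right) = - 447 \left(\left(-5 - 13\right) + 443\right) = - 447 \left(-18 + 443\right) = \left(-447\right) 425 = -189975$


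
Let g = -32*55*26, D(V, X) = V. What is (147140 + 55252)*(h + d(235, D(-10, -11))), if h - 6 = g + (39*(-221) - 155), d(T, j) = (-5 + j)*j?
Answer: -11005672176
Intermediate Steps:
g = -45760 (g = -1760*26 = -45760)
d(T, j) = j*(-5 + j)
h = -54528 (h = 6 + (-45760 + (39*(-221) - 155)) = 6 + (-45760 + (-8619 - 155)) = 6 + (-45760 - 8774) = 6 - 54534 = -54528)
(147140 + 55252)*(h + d(235, D(-10, -11))) = (147140 + 55252)*(-54528 - 10*(-5 - 10)) = 202392*(-54528 - 10*(-15)) = 202392*(-54528 + 150) = 202392*(-54378) = -11005672176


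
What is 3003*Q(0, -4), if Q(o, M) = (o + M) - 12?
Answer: -48048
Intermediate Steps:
Q(o, M) = -12 + M + o (Q(o, M) = (M + o) - 12 = -12 + M + o)
3003*Q(0, -4) = 3003*(-12 - 4 + 0) = 3003*(-16) = -48048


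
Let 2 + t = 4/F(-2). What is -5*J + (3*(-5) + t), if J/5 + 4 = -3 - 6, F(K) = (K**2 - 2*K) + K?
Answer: 926/3 ≈ 308.67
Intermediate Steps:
F(K) = K**2 - K
t = -4/3 (t = -2 + 4/((-2*(-1 - 2))) = -2 + 4/((-2*(-3))) = -2 + 4/6 = -2 + 4*(1/6) = -2 + 2/3 = -4/3 ≈ -1.3333)
J = -65 (J = -20 + 5*(-3 - 6) = -20 + 5*(-9) = -20 - 45 = -65)
-5*J + (3*(-5) + t) = -5*(-65) + (3*(-5) - 4/3) = 325 + (-15 - 4/3) = 325 - 49/3 = 926/3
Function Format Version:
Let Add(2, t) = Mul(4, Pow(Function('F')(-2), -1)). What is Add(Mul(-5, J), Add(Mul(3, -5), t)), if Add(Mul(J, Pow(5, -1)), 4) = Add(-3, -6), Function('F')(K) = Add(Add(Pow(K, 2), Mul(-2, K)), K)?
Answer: Rational(926, 3) ≈ 308.67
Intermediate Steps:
Function('F')(K) = Add(Pow(K, 2), Mul(-1, K))
t = Rational(-4, 3) (t = Add(-2, Mul(4, Pow(Mul(-2, Add(-1, -2)), -1))) = Add(-2, Mul(4, Pow(Mul(-2, -3), -1))) = Add(-2, Mul(4, Pow(6, -1))) = Add(-2, Mul(4, Rational(1, 6))) = Add(-2, Rational(2, 3)) = Rational(-4, 3) ≈ -1.3333)
J = -65 (J = Add(-20, Mul(5, Add(-3, -6))) = Add(-20, Mul(5, -9)) = Add(-20, -45) = -65)
Add(Mul(-5, J), Add(Mul(3, -5), t)) = Add(Mul(-5, -65), Add(Mul(3, -5), Rational(-4, 3))) = Add(325, Add(-15, Rational(-4, 3))) = Add(325, Rational(-49, 3)) = Rational(926, 3)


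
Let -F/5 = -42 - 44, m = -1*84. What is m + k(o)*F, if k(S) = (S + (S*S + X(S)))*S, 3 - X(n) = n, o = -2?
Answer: -6104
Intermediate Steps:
X(n) = 3 - n
m = -84
F = 430 (F = -5*(-42 - 44) = -5*(-86) = 430)
k(S) = S*(3 + S²) (k(S) = (S + (S*S + (3 - S)))*S = (S + (S² + (3 - S)))*S = (S + (3 + S² - S))*S = (3 + S²)*S = S*(3 + S²))
m + k(o)*F = -84 - 2*(3 + (-2)²)*430 = -84 - 2*(3 + 4)*430 = -84 - 2*7*430 = -84 - 14*430 = -84 - 6020 = -6104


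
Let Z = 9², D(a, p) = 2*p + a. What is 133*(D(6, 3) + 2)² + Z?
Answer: 26149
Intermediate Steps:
D(a, p) = a + 2*p
Z = 81
133*(D(6, 3) + 2)² + Z = 133*((6 + 2*3) + 2)² + 81 = 133*((6 + 6) + 2)² + 81 = 133*(12 + 2)² + 81 = 133*14² + 81 = 133*196 + 81 = 26068 + 81 = 26149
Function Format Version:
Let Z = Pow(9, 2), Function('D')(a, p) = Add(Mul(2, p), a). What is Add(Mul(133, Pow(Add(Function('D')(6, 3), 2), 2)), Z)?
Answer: 26149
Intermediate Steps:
Function('D')(a, p) = Add(a, Mul(2, p))
Z = 81
Add(Mul(133, Pow(Add(Function('D')(6, 3), 2), 2)), Z) = Add(Mul(133, Pow(Add(Add(6, Mul(2, 3)), 2), 2)), 81) = Add(Mul(133, Pow(Add(Add(6, 6), 2), 2)), 81) = Add(Mul(133, Pow(Add(12, 2), 2)), 81) = Add(Mul(133, Pow(14, 2)), 81) = Add(Mul(133, 196), 81) = Add(26068, 81) = 26149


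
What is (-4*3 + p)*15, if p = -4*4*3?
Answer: -900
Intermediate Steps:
p = -48 (p = -16*3 = -48)
(-4*3 + p)*15 = (-4*3 - 48)*15 = (-12 - 48)*15 = -60*15 = -900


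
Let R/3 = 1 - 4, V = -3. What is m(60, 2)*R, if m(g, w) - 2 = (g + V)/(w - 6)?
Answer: 441/4 ≈ 110.25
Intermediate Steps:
m(g, w) = 2 + (-3 + g)/(-6 + w) (m(g, w) = 2 + (g - 3)/(w - 6) = 2 + (-3 + g)/(-6 + w))
R = -9 (R = 3*(1 - 4) = 3*(-3) = -9)
m(60, 2)*R = ((-15 + 60 + 2*2)/(-6 + 2))*(-9) = ((-15 + 60 + 4)/(-4))*(-9) = -¼*49*(-9) = -49/4*(-9) = 441/4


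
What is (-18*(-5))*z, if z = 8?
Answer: 720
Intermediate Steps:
(-18*(-5))*z = -18*(-5)*8 = 90*8 = 720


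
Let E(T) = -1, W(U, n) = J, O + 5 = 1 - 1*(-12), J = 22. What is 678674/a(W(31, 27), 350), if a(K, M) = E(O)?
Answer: -678674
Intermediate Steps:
O = 8 (O = -5 + (1 - 1*(-12)) = -5 + (1 + 12) = -5 + 13 = 8)
W(U, n) = 22
a(K, M) = -1
678674/a(W(31, 27), 350) = 678674/(-1) = 678674*(-1) = -678674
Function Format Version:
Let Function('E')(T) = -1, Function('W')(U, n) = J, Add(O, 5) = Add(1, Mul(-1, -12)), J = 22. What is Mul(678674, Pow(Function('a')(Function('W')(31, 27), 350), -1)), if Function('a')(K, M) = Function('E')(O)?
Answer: -678674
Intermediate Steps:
O = 8 (O = Add(-5, Add(1, Mul(-1, -12))) = Add(-5, Add(1, 12)) = Add(-5, 13) = 8)
Function('W')(U, n) = 22
Function('a')(K, M) = -1
Mul(678674, Pow(Function('a')(Function('W')(31, 27), 350), -1)) = Mul(678674, Pow(-1, -1)) = Mul(678674, -1) = -678674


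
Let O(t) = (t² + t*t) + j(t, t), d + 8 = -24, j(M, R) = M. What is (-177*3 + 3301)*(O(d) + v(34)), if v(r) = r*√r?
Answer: 5584320 + 94180*√34 ≈ 6.1335e+6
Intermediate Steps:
d = -32 (d = -8 - 24 = -32)
v(r) = r^(3/2)
O(t) = t + 2*t² (O(t) = (t² + t*t) + t = (t² + t²) + t = 2*t² + t = t + 2*t²)
(-177*3 + 3301)*(O(d) + v(34)) = (-177*3 + 3301)*(-32*(1 + 2*(-32)) + 34^(3/2)) = (-531 + 3301)*(-32*(1 - 64) + 34*√34) = 2770*(-32*(-63) + 34*√34) = 2770*(2016 + 34*√34) = 5584320 + 94180*√34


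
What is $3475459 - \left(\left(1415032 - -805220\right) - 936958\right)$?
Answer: $2192165$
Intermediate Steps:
$3475459 - \left(\left(1415032 - -805220\right) - 936958\right) = 3475459 - \left(\left(1415032 + 805220\right) - 936958\right) = 3475459 - \left(2220252 - 936958\right) = 3475459 - 1283294 = 2192165$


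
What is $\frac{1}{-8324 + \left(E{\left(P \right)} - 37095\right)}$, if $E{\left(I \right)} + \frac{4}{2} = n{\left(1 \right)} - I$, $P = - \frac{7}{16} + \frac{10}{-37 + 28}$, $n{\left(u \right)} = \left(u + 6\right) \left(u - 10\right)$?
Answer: $- \frac{144}{6549473} \approx -2.1986 \cdot 10^{-5}$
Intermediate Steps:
$n{\left(u \right)} = \left(-10 + u\right) \left(6 + u\right)$ ($n{\left(u \right)} = \left(6 + u\right) \left(-10 + u\right) = \left(-10 + u\right) \left(6 + u\right)$)
$P = - \frac{223}{144}$ ($P = \left(-7\right) \frac{1}{16} + \frac{10}{-9} = - \frac{7}{16} + 10 \left(- \frac{1}{9}\right) = - \frac{7}{16} - \frac{10}{9} = - \frac{223}{144} \approx -1.5486$)
$E{\left(I \right)} = -65 - I$ ($E{\left(I \right)} = -2 - \left(63 + I\right) = -65 - I$)
$\frac{1}{-8324 + \left(E{\left(P \right)} - 37095\right)} = \frac{1}{-8324 - \frac{5350817}{144}} = \frac{1}{- \frac{6549473}{144}} = - \frac{144}{6549473}$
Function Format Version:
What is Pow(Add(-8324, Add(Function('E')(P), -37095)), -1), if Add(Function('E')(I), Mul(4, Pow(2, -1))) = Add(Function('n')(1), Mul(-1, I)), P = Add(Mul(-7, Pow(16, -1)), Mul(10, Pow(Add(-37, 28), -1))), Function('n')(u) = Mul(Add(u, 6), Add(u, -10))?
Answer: Rational(-144, 6549473) ≈ -2.1986e-5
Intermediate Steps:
Function('n')(u) = Mul(Add(-10, u), Add(6, u)) (Function('n')(u) = Mul(Add(6, u), Add(-10, u)) = Mul(Add(-10, u), Add(6, u)))
P = Rational(-223, 144) (P = Add(Mul(-7, Rational(1, 16)), Mul(10, Pow(-9, -1))) = Add(Rational(-7, 16), Mul(10, Rational(-1, 9))) = Add(Rational(-7, 16), Rational(-10, 9)) = Rational(-223, 144) ≈ -1.5486)
Function('E')(I) = Add(-65, Mul(-1, I)) (Function('E')(I) = Add(-2, Add(Add(-60, Pow(1, 2), Mul(-4, 1)), Mul(-1, I))) = Add(-2, Add(Add(-60, 1, -4), Mul(-1, I))) = Add(-2, Add(-63, Mul(-1, I))) = Add(-65, Mul(-1, I)))
Pow(Add(-8324, Add(Function('E')(P), -37095)), -1) = Pow(Add(-8324, Add(Add(-65, Mul(-1, Rational(-223, 144))), -37095)), -1) = Pow(Add(-8324, Add(Add(-65, Rational(223, 144)), -37095)), -1) = Pow(Add(-8324, Add(Rational(-9137, 144), -37095)), -1) = Pow(Add(-8324, Rational(-5350817, 144)), -1) = Pow(Rational(-6549473, 144), -1) = Rational(-144, 6549473)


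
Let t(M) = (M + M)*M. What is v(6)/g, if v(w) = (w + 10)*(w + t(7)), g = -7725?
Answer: -1664/7725 ≈ -0.21540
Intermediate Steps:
t(M) = 2*M² (t(M) = (2*M)*M = 2*M²)
v(w) = (10 + w)*(98 + w) (v(w) = (w + 10)*(w + 2*7²) = (10 + w)*(w + 2*49) = (10 + w)*(w + 98) = (10 + w)*(98 + w))
v(6)/g = (980 + 6² + 108*6)/(-7725) = (980 + 36 + 648)*(-1/7725) = 1664*(-1/7725) = -1664/7725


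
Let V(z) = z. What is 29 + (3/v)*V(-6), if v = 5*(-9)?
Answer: 147/5 ≈ 29.400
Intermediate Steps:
v = -45
29 + (3/v)*V(-6) = 29 + (3/(-45))*(-6) = 29 + (3*(-1/45))*(-6) = 29 - 1/15*(-6) = 29 + ⅖ = 147/5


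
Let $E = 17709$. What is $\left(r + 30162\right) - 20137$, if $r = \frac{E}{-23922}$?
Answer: $\frac{79933447}{7974} \approx 10024.0$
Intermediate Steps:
$r = - \frac{5903}{7974}$ ($r = \frac{17709}{-23922} = 17709 \left(- \frac{1}{23922}\right) = - \frac{5903}{7974} \approx -0.74028$)
$\left(r + 30162\right) - 20137 = \left(- \frac{5903}{7974} + 30162\right) - 20137 = \frac{240505885}{7974} - 20137 = \frac{79933447}{7974}$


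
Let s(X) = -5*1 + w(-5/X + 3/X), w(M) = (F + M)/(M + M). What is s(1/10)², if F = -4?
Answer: 484/25 ≈ 19.360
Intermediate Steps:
w(M) = (-4 + M)/(2*M) (w(M) = (-4 + M)/(M + M) = (-4 + M)/((2*M)) = (-4 + M)*(1/(2*M)) = (-4 + M)/(2*M))
s(X) = -5 - X*(-4 - 2/X)/4 (s(X) = -5*1 + (-4 + (-5/X + 3/X))/(2*(-5/X + 3/X)) = -5 + (-4 - 2/X)/(2*((-2/X))) = -5 + (-X/2)*(-4 - 2/X)/2 = -5 - X*(-4 - 2/X)/4)
s(1/10)² = (-9/2 + 1/10)² = (-9/2 + ⅒)² = (-22/5)² = 484/25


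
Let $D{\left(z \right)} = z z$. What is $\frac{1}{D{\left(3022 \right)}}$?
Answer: $\frac{1}{9132484} \approx 1.095 \cdot 10^{-7}$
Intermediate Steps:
$D{\left(z \right)} = z^{2}$
$\frac{1}{D{\left(3022 \right)}} = \frac{1}{3022^{2}} = \frac{1}{9132484}$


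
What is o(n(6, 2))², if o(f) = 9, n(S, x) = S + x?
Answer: 81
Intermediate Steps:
o(n(6, 2))² = 9² = 81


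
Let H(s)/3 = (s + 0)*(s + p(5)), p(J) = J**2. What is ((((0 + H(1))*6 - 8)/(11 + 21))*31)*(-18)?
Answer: -32085/4 ≈ -8021.3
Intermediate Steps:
H(s) = 3*s*(25 + s) (H(s) = 3*((s + 0)*(s + 5**2)) = 3*(s*(s + 25)) = 3*(s*(25 + s)) = 3*s*(25 + s))
((((0 + H(1))*6 - 8)/(11 + 21))*31)*(-18) = ((((0 + 3*1*(25 + 1))*6 - 8)/(11 + 21))*31)*(-18) = ((((0 + 3*1*26)*6 - 8)/32)*31)*(-18) = ((((0 + 78)*6 - 8)*(1/32))*31)*(-18) = (((78*6 - 8)*(1/32))*31)*(-18) = (((468 - 8)*(1/32))*31)*(-18) = ((460*(1/32))*31)*(-18) = ((115/8)*31)*(-18) = (3565/8)*(-18) = -32085/4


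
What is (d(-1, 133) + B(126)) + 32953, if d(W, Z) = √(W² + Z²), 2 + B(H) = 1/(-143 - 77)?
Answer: 7249219/220 + √17690 ≈ 33084.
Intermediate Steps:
B(H) = -441/220 (B(H) = -2 + 1/(-143 - 77) = -2 + 1/(-220) = -2 - 1/220 = -441/220)
(d(-1, 133) + B(126)) + 32953 = (√((-1)² + 133²) - 441/220) + 32953 = (√(1 + 17689) - 441/220) + 32953 = (√17690 - 441/220) + 32953 = (-441/220 + √17690) + 32953 = 7249219/220 + √17690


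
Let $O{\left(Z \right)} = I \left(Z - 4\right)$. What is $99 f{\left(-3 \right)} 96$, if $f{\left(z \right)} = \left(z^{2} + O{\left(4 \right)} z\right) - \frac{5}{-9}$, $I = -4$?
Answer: $90816$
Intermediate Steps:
$O{\left(Z \right)} = 16 - 4 Z$ ($O{\left(Z \right)} = - 4 \left(Z - 4\right) = - 4 \left(-4 + Z\right) = 16 - 4 Z$)
$f{\left(z \right)} = \frac{5}{9} + z^{2}$ ($f{\left(z \right)} = \left(z^{2} + \left(16 - 16\right) z\right) - \frac{5}{-9} = \left(z^{2} + \left(16 - 16\right) z\right) - - \frac{5}{9} = \left(z^{2} + 0 z\right) + \frac{5}{9} = \left(z^{2} + 0\right) + \frac{5}{9} = z^{2} + \frac{5}{9} = \frac{5}{9} + z^{2}$)
$99 f{\left(-3 \right)} 96 = 99 \left(\frac{5}{9} + \left(-3\right)^{2}\right) 96 = 99 \left(\frac{5}{9} + 9\right) 96 = 99 \cdot \frac{86}{9} \cdot 96 = 946 \cdot 96 = 90816$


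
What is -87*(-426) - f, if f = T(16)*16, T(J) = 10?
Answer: 36902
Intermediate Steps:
f = 160 (f = 10*16 = 160)
-87*(-426) - f = -87*(-426) - 1*160 = 37062 - 160 = 36902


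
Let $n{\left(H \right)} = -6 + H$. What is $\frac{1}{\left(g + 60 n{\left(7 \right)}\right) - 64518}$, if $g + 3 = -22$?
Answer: $- \frac{1}{64483} \approx -1.5508 \cdot 10^{-5}$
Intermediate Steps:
$g = -25$ ($g = -3 - 22 = -25$)
$\frac{1}{\left(g + 60 n{\left(7 \right)}\right) - 64518} = \frac{1}{\left(-25 + 60 \left(-6 + 7\right)\right) - 64518} = \frac{1}{\left(-25 + 60 \cdot 1\right) - 64518} = \frac{1}{\left(-25 + 60\right) - 64518} = \frac{1}{35 - 64518} = \frac{1}{-64483} = - \frac{1}{64483}$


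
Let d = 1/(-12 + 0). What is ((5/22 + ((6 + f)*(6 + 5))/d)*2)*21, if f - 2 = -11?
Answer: 183057/11 ≈ 16642.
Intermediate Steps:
f = -9 (f = 2 - 11 = -9)
d = -1/12 (d = 1/(-12) = -1/12 ≈ -0.083333)
((5/22 + ((6 + f)*(6 + 5))/d)*2)*21 = ((5/22 + ((6 - 9)*(6 + 5))/(-1/12))*2)*21 = ((5*(1/22) - 3*11*(-12))*2)*21 = ((5/22 - 33*(-12))*2)*21 = ((5/22 + 396)*2)*21 = ((8717/22)*2)*21 = (8717/11)*21 = 183057/11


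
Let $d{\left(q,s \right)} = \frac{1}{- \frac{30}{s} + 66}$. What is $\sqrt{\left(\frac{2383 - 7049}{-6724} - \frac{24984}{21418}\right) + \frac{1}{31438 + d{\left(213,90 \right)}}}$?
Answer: $\frac{i \sqrt{13976517736120146197685394}}{5438562415882} \approx 0.68741 i$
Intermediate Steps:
$d{\left(q,s \right)} = \frac{1}{66 - \frac{30}{s}}$
$\sqrt{\left(\frac{2383 - 7049}{-6724} - \frac{24984}{21418}\right) + \frac{1}{31438 + d{\left(213,90 \right)}}} = \sqrt{\left(\frac{2383 - 7049}{-6724} - \frac{24984}{21418}\right) + \frac{1}{31438 + \frac{1}{6} \cdot 90 \frac{1}{-5 + 11 \cdot 90}}} = \sqrt{\left(\left(2383 - 7049\right) \left(- \frac{1}{6724}\right) - \frac{12492}{10709}\right) + \frac{1}{31438 + \frac{1}{6} \cdot 90 \frac{1}{-5 + 990}}} = \sqrt{\left(\left(-4666\right) \left(- \frac{1}{6724}\right) - \frac{12492}{10709}\right) + \frac{1}{31438 + \frac{1}{6} \cdot 90 \cdot \frac{1}{985}}} = \sqrt{\left(\frac{2333}{3362} - \frac{12492}{10709}\right) + \frac{1}{31438 + \frac{1}{6} \cdot 90 \cdot \frac{1}{985}}} = \sqrt{- \frac{17014007}{36003658} + \frac{1}{31438 + \frac{3}{197}}} = \sqrt{- \frac{17014007}{36003658} + \frac{1}{\frac{6193289}{197}}} = \sqrt{- \frac{17014007}{36003658} + \frac{197}{6193289}} = \sqrt{- \frac{105365569678397}{222981059051162}} = \frac{i \sqrt{13976517736120146197685394}}{5438562415882}$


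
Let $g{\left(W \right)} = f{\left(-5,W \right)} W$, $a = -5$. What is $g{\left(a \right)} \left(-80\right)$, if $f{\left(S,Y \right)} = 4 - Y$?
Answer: $3600$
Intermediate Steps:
$g{\left(W \right)} = W \left(4 - W\right)$ ($g{\left(W \right)} = \left(4 - W\right) W = W \left(4 - W\right)$)
$g{\left(a \right)} \left(-80\right) = - 5 \left(4 - -5\right) \left(-80\right) = - 5 \left(4 + 5\right) \left(-80\right) = \left(-5\right) 9 \left(-80\right) = \left(-45\right) \left(-80\right) = 3600$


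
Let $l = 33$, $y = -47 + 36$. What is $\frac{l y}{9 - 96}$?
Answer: $\frac{121}{29} \approx 4.1724$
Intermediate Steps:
$y = -11$
$\frac{l y}{9 - 96} = \frac{33 \left(-11\right)}{9 - 96} = - \frac{363}{-87} = \left(-363\right) \left(- \frac{1}{87}\right) = \frac{121}{29}$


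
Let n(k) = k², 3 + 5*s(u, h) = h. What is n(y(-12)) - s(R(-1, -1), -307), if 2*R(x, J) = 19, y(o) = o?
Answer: 206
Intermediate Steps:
R(x, J) = 19/2 (R(x, J) = (½)*19 = 19/2)
s(u, h) = -⅗ + h/5
n(y(-12)) - s(R(-1, -1), -307) = (-12)² - (-⅗ + (⅕)*(-307)) = 144 - (-⅗ - 307/5) = 144 - 1*(-62) = 144 + 62 = 206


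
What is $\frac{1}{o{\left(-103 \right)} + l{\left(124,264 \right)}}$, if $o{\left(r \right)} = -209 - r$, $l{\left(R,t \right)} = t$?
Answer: $\frac{1}{158} \approx 0.0063291$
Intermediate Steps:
$\frac{1}{o{\left(-103 \right)} + l{\left(124,264 \right)}} = \frac{1}{\left(-209 - -103\right) + 264} = \frac{1}{\left(-209 + 103\right) + 264} = \frac{1}{-106 + 264} = \frac{1}{158}$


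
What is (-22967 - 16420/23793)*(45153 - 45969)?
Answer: 148639908272/7931 ≈ 1.8742e+7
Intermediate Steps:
(-22967 - 16420/23793)*(45153 - 45969) = (-22967 - 16420*1/23793)*(-816) = (-22967 - 16420/23793)*(-816) = -546470251/23793*(-816) = 148639908272/7931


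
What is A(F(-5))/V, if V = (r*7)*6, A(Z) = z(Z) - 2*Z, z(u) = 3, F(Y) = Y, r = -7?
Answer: -13/294 ≈ -0.044218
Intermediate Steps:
A(Z) = 3 - 2*Z
V = -294 (V = -7*7*6 = -49*6 = -294)
A(F(-5))/V = (3 - 2*(-5))/(-294) = (3 + 10)*(-1/294) = 13*(-1/294) = -13/294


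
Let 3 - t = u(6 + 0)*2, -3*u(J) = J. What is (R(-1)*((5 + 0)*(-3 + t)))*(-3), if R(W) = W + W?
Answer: 120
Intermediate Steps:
u(J) = -J/3
t = 7 (t = 3 - (-(6 + 0)/3)*2 = 3 - (-⅓*6)*2 = 3 - (-2)*2 = 3 - 1*(-4) = 3 + 4 = 7)
R(W) = 2*W
(R(-1)*((5 + 0)*(-3 + t)))*(-3) = ((2*(-1))*((5 + 0)*(-3 + 7)))*(-3) = -10*4*(-3) = -2*20*(-3) = -40*(-3) = 120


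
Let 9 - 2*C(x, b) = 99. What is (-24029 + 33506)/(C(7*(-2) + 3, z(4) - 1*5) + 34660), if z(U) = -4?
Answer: 9477/34615 ≈ 0.27378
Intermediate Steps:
C(x, b) = -45 (C(x, b) = 9/2 - ½*99 = 9/2 - 99/2 = -45)
(-24029 + 33506)/(C(7*(-2) + 3, z(4) - 1*5) + 34660) = (-24029 + 33506)/(-45 + 34660) = 9477/34615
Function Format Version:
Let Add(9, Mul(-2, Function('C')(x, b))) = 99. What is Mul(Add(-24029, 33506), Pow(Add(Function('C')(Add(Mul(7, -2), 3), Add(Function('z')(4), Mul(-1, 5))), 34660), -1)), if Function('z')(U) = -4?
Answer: Rational(9477, 34615) ≈ 0.27378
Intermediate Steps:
Function('C')(x, b) = -45 (Function('C')(x, b) = Add(Rational(9, 2), Mul(Rational(-1, 2), 99)) = Add(Rational(9, 2), Rational(-99, 2)) = -45)
Mul(Add(-24029, 33506), Pow(Add(Function('C')(Add(Mul(7, -2), 3), Add(Function('z')(4), Mul(-1, 5))), 34660), -1)) = Mul(Add(-24029, 33506), Pow(Add(-45, 34660), -1)) = Mul(9477, Pow(34615, -1)) = Mul(9477, Rational(1, 34615)) = Rational(9477, 34615)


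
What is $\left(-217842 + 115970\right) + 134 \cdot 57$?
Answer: $-94234$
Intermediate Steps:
$\left(-217842 + 115970\right) + 134 \cdot 57 = -101872 + 7638 = -94234$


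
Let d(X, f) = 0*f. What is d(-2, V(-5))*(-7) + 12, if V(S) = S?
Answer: 12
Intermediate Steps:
d(X, f) = 0
d(-2, V(-5))*(-7) + 12 = 0*(-7) + 12 = 0 + 12 = 12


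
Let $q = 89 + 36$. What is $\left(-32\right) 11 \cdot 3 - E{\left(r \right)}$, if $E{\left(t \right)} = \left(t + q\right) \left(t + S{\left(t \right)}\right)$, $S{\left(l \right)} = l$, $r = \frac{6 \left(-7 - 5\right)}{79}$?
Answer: $- \frac{5178864}{6241} \approx -829.81$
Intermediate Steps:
$q = 125$
$r = - \frac{72}{79}$ ($r = 6 \left(-12\right) \frac{1}{79} = \left(-72\right) \frac{1}{79} = - \frac{72}{79} \approx -0.91139$)
$E{\left(t \right)} = 2 t \left(125 + t\right)$ ($E{\left(t \right)} = \left(t + 125\right) \left(t + t\right) = \left(125 + t\right) 2 t = 2 t \left(125 + t\right)$)
$\left(-32\right) 11 \cdot 3 - E{\left(r \right)} = \left(-32\right) 11 \cdot 3 - 2 \left(- \frac{72}{79}\right) \left(125 - \frac{72}{79}\right) = \left(-352\right) 3 - 2 \left(- \frac{72}{79}\right) \frac{9803}{79} = -1056 - - \frac{1411632}{6241} = -1056 + \frac{1411632}{6241} = - \frac{5178864}{6241}$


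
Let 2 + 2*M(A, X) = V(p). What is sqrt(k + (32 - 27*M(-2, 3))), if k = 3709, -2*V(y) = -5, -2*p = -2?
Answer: sqrt(14937)/2 ≈ 61.109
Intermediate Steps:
p = 1 (p = -1/2*(-2) = 1)
V(y) = 5/2 (V(y) = -1/2*(-5) = 5/2)
M(A, X) = 1/4 (M(A, X) = -1 + (1/2)*(5/2) = -1 + 5/4 = 1/4)
sqrt(k + (32 - 27*M(-2, 3))) = sqrt(3709 + (32 - 27*1/4)) = sqrt(3709 + (32 - 27/4)) = sqrt(3709 + 101/4) = sqrt(14937/4) = sqrt(14937)/2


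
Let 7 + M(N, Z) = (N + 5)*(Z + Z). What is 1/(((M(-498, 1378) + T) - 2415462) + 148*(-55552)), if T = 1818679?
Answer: -1/10177194 ≈ -9.8259e-8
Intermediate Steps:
M(N, Z) = -7 + 2*Z*(5 + N) (M(N, Z) = -7 + (N + 5)*(Z + Z) = -7 + (5 + N)*(2*Z) = -7 + 2*Z*(5 + N))
1/(((M(-498, 1378) + T) - 2415462) + 148*(-55552)) = 1/((((-7 + 10*1378 + 2*(-498)*1378) + 1818679) - 2415462) + 148*(-55552)) = 1/((((-7 + 13780 - 1372488) + 1818679) - 2415462) - 8221696) = 1/(((-1358715 + 1818679) - 2415462) - 8221696) = 1/((459964 - 2415462) - 8221696) = 1/(-1955498 - 8221696) = 1/(-10177194) = -1/10177194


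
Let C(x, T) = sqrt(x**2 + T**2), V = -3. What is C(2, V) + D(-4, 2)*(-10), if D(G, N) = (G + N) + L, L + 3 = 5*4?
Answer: -150 + sqrt(13) ≈ -146.39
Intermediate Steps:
L = 17 (L = -3 + 5*4 = -3 + 20 = 17)
D(G, N) = 17 + G + N (D(G, N) = (G + N) + 17 = 17 + G + N)
C(x, T) = sqrt(T**2 + x**2)
C(2, V) + D(-4, 2)*(-10) = sqrt((-3)**2 + 2**2) + (17 - 4 + 2)*(-10) = sqrt(9 + 4) + 15*(-10) = sqrt(13) - 150 = -150 + sqrt(13)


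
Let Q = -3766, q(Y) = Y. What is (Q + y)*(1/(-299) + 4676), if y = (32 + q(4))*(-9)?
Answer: -5718323070/299 ≈ -1.9125e+7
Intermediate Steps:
y = -324 (y = (32 + 4)*(-9) = 36*(-9) = -324)
(Q + y)*(1/(-299) + 4676) = (-3766 - 324)*(1/(-299) + 4676) = -4090*(1*(-1/299) + 4676) = -4090*(-1/299 + 4676) = -4090*1398123/299 = -5718323070/299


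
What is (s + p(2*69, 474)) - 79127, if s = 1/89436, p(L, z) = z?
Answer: -7034409707/89436 ≈ -78653.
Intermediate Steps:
s = 1/89436 ≈ 1.1181e-5
(s + p(2*69, 474)) - 79127 = (1/89436 + 474) - 79127 = 42392665/89436 - 79127 = -7034409707/89436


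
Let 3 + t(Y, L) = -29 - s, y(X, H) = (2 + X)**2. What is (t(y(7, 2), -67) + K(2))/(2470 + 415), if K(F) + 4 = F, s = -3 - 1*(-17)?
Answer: -48/2885 ≈ -0.016638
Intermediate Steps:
s = 14 (s = -3 + 17 = 14)
K(F) = -4 + F
t(Y, L) = -46 (t(Y, L) = -3 + (-29 - 1*14) = -3 + (-29 - 14) = -3 - 43 = -46)
(t(y(7, 2), -67) + K(2))/(2470 + 415) = (-46 + (-4 + 2))/(2470 + 415) = (-46 - 2)/2885 = -48*1/2885 = -48/2885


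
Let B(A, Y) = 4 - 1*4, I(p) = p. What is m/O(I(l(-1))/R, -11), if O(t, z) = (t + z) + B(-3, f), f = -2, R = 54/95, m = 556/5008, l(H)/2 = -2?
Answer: -3753/609724 ≈ -0.0061552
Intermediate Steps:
l(H) = -4 (l(H) = 2*(-2) = -4)
m = 139/1252 (m = 556*(1/5008) = 139/1252 ≈ 0.11102)
R = 54/95 (R = 54*(1/95) = 54/95 ≈ 0.56842)
B(A, Y) = 0 (B(A, Y) = 4 - 4 = 0)
O(t, z) = t + z (O(t, z) = (t + z) + 0 = t + z)
m/O(I(l(-1))/R, -11) = 139/(1252*(-4/54/95 - 11)) = 139/(1252*(-4*95/54 - 11)) = 139/(1252*(-190/27 - 11)) = 139/(1252*(-487/27)) = (139/1252)*(-27/487) = -3753/609724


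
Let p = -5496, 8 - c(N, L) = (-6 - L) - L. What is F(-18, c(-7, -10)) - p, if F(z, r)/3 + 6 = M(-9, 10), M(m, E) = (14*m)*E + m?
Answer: 1671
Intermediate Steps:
c(N, L) = 14 + 2*L (c(N, L) = 8 - ((-6 - L) - L) = 8 - (-6 - 2*L) = 8 + (6 + 2*L) = 14 + 2*L)
M(m, E) = m + 14*E*m (M(m, E) = 14*E*m + m = m + 14*E*m)
F(z, r) = -3825 (F(z, r) = -18 + 3*(-9*(1 + 14*10)) = -18 + 3*(-9*(1 + 140)) = -18 + 3*(-9*141) = -18 + 3*(-1269) = -18 - 3807 = -3825)
F(-18, c(-7, -10)) - p = -3825 - 1*(-5496) = -3825 + 5496 = 1671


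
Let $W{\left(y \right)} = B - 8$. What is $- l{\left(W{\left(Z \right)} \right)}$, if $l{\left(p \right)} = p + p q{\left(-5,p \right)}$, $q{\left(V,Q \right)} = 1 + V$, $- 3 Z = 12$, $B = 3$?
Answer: $-15$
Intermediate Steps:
$Z = -4$ ($Z = \left(- \frac{1}{3}\right) 12 = -4$)
$W{\left(y \right)} = -5$ ($W{\left(y \right)} = 3 - 8 = -5$)
$l{\left(p \right)} = - 3 p$ ($l{\left(p \right)} = p + p \left(1 - 5\right) = p + p \left(-4\right) = p - 4 p = - 3 p$)
$- l{\left(W{\left(Z \right)} \right)} = - \left(-3\right) \left(-5\right) = \left(-1\right) 15 = -15$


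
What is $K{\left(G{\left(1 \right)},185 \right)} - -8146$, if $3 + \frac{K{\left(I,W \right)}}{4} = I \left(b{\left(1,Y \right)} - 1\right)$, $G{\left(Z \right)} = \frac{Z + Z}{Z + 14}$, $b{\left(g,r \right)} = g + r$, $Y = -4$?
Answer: $\frac{121978}{15} \approx 8131.9$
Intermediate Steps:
$G{\left(Z \right)} = \frac{2 Z}{14 + Z}$
$K{\left(I,W \right)} = -12 - 16 I$ ($K{\left(I,W \right)} = -12 + 4 I \left(\left(1 - 4\right) - 1\right) = -12 + 4 I \left(-3 - 1\right) = -12 + 4 I \left(-4\right) = -12 + 4 \left(- 4 I\right) = -12 - 16 I$)
$K{\left(G{\left(1 \right)},185 \right)} - -8146 = \left(-12 - 16 \cdot 2 \cdot 1 \frac{1}{14 + 1}\right) - -8146 = \left(-12 - 16 \cdot 2 \cdot 1 \cdot \frac{1}{15}\right) + 8146 = \left(-12 - \frac{32}{15}\right) + 8146 = - \frac{212}{15} + 8146 = \frac{121978}{15}$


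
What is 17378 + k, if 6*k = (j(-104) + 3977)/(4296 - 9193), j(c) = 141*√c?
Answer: 510596419/29382 - 47*I*√26/4897 ≈ 17378.0 - 0.048939*I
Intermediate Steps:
k = -3977/29382 - 47*I*√26/4897 (k = ((141*√(-104) + 3977)/(4296 - 9193))/6 = ((141*(2*I*√26) + 3977)/(-4897))/6 = ((282*I*√26 + 3977)*(-1/4897))/6 = ((3977 + 282*I*√26)*(-1/4897))/6 = (-3977/4897 - 282*I*√26/4897)/6 = -3977/29382 - 47*I*√26/4897 ≈ -0.13535 - 0.048939*I)
17378 + k = 17378 + (-3977/29382 - 47*I*√26/4897) = 510596419/29382 - 47*I*√26/4897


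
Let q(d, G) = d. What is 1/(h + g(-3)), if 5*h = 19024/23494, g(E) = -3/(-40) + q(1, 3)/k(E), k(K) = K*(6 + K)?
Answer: 4228920/532153 ≈ 7.9468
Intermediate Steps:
g(E) = 3/40 + 1/(E*(6 + E)) (g(E) = -3/(-40) + 1/(E*(6 + E)) = -3*(-1/40) + 1*(1/(E*(6 + E))) = 3/40 + 1/(E*(6 + E)))
h = 9512/58735 (h = (19024/23494)/5 = (19024*(1/23494))/5 = (⅕)*(9512/11747) = 9512/58735 ≈ 0.16195)
1/(h + g(-3)) = 1/(9512/58735 + (1/40)*(40 + 3*(-3)*(6 - 3))/(-3*(6 - 3))) = 1/(9512/58735 + (1/40)*(-⅓)*(40 + 3*(-3)*3)/3) = 1/(9512/58735 + (1/40)*(-⅓)*(⅓)*(40 - 27)) = 1/(9512/58735 + (1/40)*(-⅓)*(⅓)*13) = 1/(9512/58735 - 13/360) = 1/(532153/4228920) = 4228920/532153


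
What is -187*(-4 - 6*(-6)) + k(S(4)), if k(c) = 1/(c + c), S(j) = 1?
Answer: -11967/2 ≈ -5983.5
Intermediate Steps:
k(c) = 1/(2*c)
-187*(-4 - 6*(-6)) + k(S(4)) = -187*(-4 - 6*(-6)) + (½)/1 = -187*(-4 + 36) + (½)*1 = -187*32 + ½ = -5984 + ½ = -11967/2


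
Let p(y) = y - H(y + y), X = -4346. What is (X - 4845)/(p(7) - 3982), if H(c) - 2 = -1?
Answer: 1313/568 ≈ 2.3116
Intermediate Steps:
H(c) = 1 (H(c) = 2 - 1 = 1)
p(y) = -1 + y (p(y) = y - 1*1 = y - 1 = -1 + y)
(X - 4845)/(p(7) - 3982) = (-4346 - 4845)/((-1 + 7) - 3982) = -9191/(6 - 3982) = -9191/(-3976) = -9191*(-1/3976) = 1313/568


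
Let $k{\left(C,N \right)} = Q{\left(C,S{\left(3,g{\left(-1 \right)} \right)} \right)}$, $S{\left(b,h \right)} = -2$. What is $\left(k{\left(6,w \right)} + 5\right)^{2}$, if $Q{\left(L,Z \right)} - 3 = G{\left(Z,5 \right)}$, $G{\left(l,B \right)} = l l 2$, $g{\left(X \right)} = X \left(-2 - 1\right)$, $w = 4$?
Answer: $256$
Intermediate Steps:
$g{\left(X \right)} = - 3 X$ ($g{\left(X \right)} = X \left(-3\right) = - 3 X$)
$G{\left(l,B \right)} = 2 l^{2}$ ($G{\left(l,B \right)} = l^{2} \cdot 2 = 2 l^{2}$)
$Q{\left(L,Z \right)} = 3 + 2 Z^{2}$
$k{\left(C,N \right)} = 11$ ($k{\left(C,N \right)} = 3 + 2 \left(-2\right)^{2} = 3 + 2 \cdot 4 = 3 + 8 = 11$)
$\left(k{\left(6,w \right)} + 5\right)^{2} = \left(11 + 5\right)^{2} = 16^{2} = 256$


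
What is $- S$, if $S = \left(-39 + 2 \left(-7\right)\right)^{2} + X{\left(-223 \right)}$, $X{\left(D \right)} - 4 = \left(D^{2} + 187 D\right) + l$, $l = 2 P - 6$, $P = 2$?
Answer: $-10839$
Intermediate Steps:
$l = -2$ ($l = 2 \cdot 2 - 6 = 4 - 6 = -2$)
$X{\left(D \right)} = 2 + D^{2} + 187 D$ ($X{\left(D \right)} = 4 - \left(2 - D^{2} - 187 D\right) = 4 + \left(-2 + D^{2} + 187 D\right) = 2 + D^{2} + 187 D$)
$S = 10839$ ($S = \left(-39 + 2 \left(-7\right)\right)^{2} + \left(2 + \left(-223\right)^{2} + 187 \left(-223\right)\right) = \left(-39 - 14\right)^{2} + \left(2 + 49729 - 41701\right) = \left(-53\right)^{2} + 8030 = 2809 + 8030 = 10839$)
$- S = \left(-1\right) 10839 = -10839$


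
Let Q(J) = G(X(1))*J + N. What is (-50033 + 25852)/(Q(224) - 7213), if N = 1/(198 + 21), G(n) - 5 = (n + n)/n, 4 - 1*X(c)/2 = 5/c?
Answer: 5295639/1236254 ≈ 4.2836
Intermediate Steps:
X(c) = 8 - 10/c
G(n) = 7 (G(n) = 5 + (n + n)/n = 5 + (2*n)/n = 5 + 2 = 7)
N = 1/219 ≈ 0.0045662
Q(J) = 1/219 + 7*J (Q(J) = 7*J + 1/219 = 1/219 + 7*J)
(-50033 + 25852)/(Q(224) - 7213) = (-50033 + 25852)/((1/219 + 7*224) - 7213) = -24181/((1/219 + 1568) - 7213) = -24181/(343393/219 - 7213) = -24181/(-1236254/219) = -24181*(-219/1236254) = 5295639/1236254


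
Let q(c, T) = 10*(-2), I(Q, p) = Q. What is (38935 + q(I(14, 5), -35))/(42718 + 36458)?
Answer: 38915/79176 ≈ 0.49150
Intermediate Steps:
q(c, T) = -20
(38935 + q(I(14, 5), -35))/(42718 + 36458) = (38935 - 20)/(42718 + 36458) = 38915/79176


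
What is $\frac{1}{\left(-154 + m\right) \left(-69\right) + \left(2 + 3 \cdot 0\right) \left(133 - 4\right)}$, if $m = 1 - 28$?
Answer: $\frac{1}{12747} \approx 7.845 \cdot 10^{-5}$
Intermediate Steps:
$m = -27$
$\frac{1}{\left(-154 + m\right) \left(-69\right) + \left(2 + 3 \cdot 0\right) \left(133 - 4\right)} = \frac{1}{\left(-154 - 27\right) \left(-69\right) + \left(2 + 3 \cdot 0\right) \left(133 - 4\right)} = \frac{1}{\left(-181\right) \left(-69\right) + \left(2 + 0\right) 129} = \frac{1}{12489 + 2 \cdot 129} = \frac{1}{12489 + 258} = \frac{1}{12747}$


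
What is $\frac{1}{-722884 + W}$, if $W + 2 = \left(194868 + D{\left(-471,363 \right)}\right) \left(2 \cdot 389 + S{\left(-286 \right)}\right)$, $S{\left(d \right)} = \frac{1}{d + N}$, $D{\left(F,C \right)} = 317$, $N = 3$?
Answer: $\frac{283}{42769890267} \approx 6.6168 \cdot 10^{-9}$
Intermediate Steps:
$S{\left(d \right)} = \frac{1}{3 + d}$ ($S{\left(d \right)} = \frac{1}{d + 3} = \frac{1}{3 + d}$)
$W = \frac{42974466439}{283}$ ($W = -2 + \left(194868 + 317\right) \left(2 \cdot 389 + \frac{1}{3 - 286}\right) = -2 + 195185 \left(778 + \frac{1}{-283}\right) = -2 + 195185 \left(778 - \frac{1}{283}\right) = -2 + 195185 \cdot \frac{220173}{283} = -2 + \frac{42974467005}{283} = \frac{42974466439}{283} \approx 1.5185 \cdot 10^{8}$)
$\frac{1}{-722884 + W} = \frac{1}{-722884 + \frac{42974466439}{283}} = \frac{1}{\frac{42769890267}{283}} = \frac{283}{42769890267}$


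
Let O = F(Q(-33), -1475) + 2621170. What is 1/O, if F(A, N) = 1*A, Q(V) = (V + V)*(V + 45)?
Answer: 1/2620378 ≈ 3.8162e-7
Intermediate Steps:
Q(V) = 2*V*(45 + V) (Q(V) = (2*V)*(45 + V) = 2*V*(45 + V))
F(A, N) = A
O = 2620378 (O = 2*(-33)*(45 - 33) + 2621170 = 2*(-33)*12 + 2621170 = -792 + 2621170 = 2620378)
1/O = 1/2620378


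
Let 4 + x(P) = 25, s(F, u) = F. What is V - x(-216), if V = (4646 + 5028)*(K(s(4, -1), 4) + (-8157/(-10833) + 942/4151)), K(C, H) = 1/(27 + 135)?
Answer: 1650933949330/173447163 ≈ 9518.4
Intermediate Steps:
K(C, H) = 1/162
x(P) = 21 (x(P) = -4 + 25 = 21)
V = 1654576339753/173447163 (V = (4646 + 5028)*(1/162 + (-8157/(-10833) + 942/4151)) = 9674*(1/162 + (-8157*(-1/10833) + 942*(1/4151))) = 9674*(1/162 + (2719/3611 + 942/4151)) = 9674*(1/162 + 14688131/14989261) = 9674*(2394466483/2428260282) = 1654576339753/173447163 ≈ 9539.4)
V - x(-216) = 1654576339753/173447163 - 1*21 = 1654576339753/173447163 - 21 = 1650933949330/173447163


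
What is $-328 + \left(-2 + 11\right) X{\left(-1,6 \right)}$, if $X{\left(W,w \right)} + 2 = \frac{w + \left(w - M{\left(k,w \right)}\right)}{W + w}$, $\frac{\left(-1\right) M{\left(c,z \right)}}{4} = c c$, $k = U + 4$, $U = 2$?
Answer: $- \frac{326}{5} \approx -65.2$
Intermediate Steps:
$k = 6$ ($k = 2 + 4 = 6$)
$M{\left(c,z \right)} = - 4 c^{2}$ ($M{\left(c,z \right)} = - 4 c c = - 4 c^{2}$)
$X{\left(W,w \right)} = -2 + \frac{144 + 2 w}{W + w}$ ($X{\left(W,w \right)} = -2 + \frac{w + \left(w - - 4 \cdot 6^{2}\right)}{W + w} = -2 + \frac{w + \left(w - \left(-4\right) 36\right)}{W + w} = -2 + \frac{w + \left(w - -144\right)}{W + w} = -2 + \frac{w + \left(w + 144\right)}{W + w} = -2 + \frac{w + \left(144 + w\right)}{W + w} = -2 + \frac{144 + 2 w}{W + w}$)
$-328 + \left(-2 + 11\right) X{\left(-1,6 \right)} = -328 + \left(-2 + 11\right) \frac{2 \left(72 - -1\right)}{-1 + 6} = -328 + 9 \frac{2 \left(72 + 1\right)}{5} = -328 + 9 \cdot 2 \cdot \frac{1}{5} \cdot 73 = -328 + 9 \cdot \frac{146}{5} = -328 + \frac{1314}{5} = - \frac{326}{5}$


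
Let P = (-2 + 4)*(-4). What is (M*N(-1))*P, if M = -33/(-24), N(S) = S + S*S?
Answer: 0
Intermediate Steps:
P = -8 (P = 2*(-4) = -8)
N(S) = S + S**2
M = 11/8 (M = -33*(-1/24) = 11/8 ≈ 1.3750)
(M*N(-1))*P = (11*(-(1 - 1))/8)*(-8) = (11*(-1*0)/8)*(-8) = ((11/8)*0)*(-8) = 0*(-8) = 0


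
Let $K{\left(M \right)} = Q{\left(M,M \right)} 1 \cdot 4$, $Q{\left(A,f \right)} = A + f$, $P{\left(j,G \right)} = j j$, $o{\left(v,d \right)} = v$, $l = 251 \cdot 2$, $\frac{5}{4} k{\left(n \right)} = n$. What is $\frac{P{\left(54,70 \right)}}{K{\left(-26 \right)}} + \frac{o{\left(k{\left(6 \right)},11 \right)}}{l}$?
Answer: $- \frac{914271}{65260} \approx -14.01$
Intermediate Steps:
$k{\left(n \right)} = \frac{4 n}{5}$
$l = 502$
$P{\left(j,G \right)} = j^{2}$
$K{\left(M \right)} = 8 M$ ($K{\left(M \right)} = \left(M + M\right) 1 \cdot 4 = 2 M 1 \cdot 4 = 2 M 4 = 8 M$)
$\frac{P{\left(54,70 \right)}}{K{\left(-26 \right)}} + \frac{o{\left(k{\left(6 \right)},11 \right)}}{l} = \frac{54^{2}}{8 \left(-26\right)} + \frac{\frac{4}{5} \cdot 6}{502} = \frac{2916}{-208} + \frac{24}{5} \cdot \frac{1}{502} = 2916 \left(- \frac{1}{208}\right) + \frac{12}{1255} = - \frac{729}{52} + \frac{12}{1255} = - \frac{914271}{65260}$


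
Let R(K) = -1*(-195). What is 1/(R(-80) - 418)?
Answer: -1/223 ≈ -0.0044843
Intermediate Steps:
R(K) = 195
1/(R(-80) - 418) = 1/(195 - 418) = 1/(-223) = -1/223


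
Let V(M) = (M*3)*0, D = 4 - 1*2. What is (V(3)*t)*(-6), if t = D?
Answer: 0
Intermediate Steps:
D = 2 (D = 4 - 2 = 2)
t = 2
V(M) = 0 (V(M) = (3*M)*0 = 0)
(V(3)*t)*(-6) = (0*2)*(-6) = 0*(-6) = 0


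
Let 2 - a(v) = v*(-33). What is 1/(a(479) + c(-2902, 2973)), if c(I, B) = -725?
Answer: 1/15084 ≈ 6.6295e-5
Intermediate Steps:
a(v) = 2 + 33*v (a(v) = 2 - v*(-33) = 2 - (-33)*v = 2 + 33*v)
1/(a(479) + c(-2902, 2973)) = 1/((2 + 33*479) - 725) = 1/((2 + 15807) - 725) = 1/(15809 - 725) = 1/15084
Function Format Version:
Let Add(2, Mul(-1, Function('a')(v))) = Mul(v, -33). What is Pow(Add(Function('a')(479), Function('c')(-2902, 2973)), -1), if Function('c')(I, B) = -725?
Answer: Rational(1, 15084) ≈ 6.6295e-5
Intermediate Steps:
Function('a')(v) = Add(2, Mul(33, v)) (Function('a')(v) = Add(2, Mul(-1, Mul(v, -33))) = Add(2, Mul(-1, Mul(-33, v))) = Add(2, Mul(33, v)))
Pow(Add(Function('a')(479), Function('c')(-2902, 2973)), -1) = Pow(Add(Add(2, Mul(33, 479)), -725), -1) = Pow(Add(Add(2, 15807), -725), -1) = Pow(Add(15809, -725), -1) = Pow(15084, -1) = Rational(1, 15084)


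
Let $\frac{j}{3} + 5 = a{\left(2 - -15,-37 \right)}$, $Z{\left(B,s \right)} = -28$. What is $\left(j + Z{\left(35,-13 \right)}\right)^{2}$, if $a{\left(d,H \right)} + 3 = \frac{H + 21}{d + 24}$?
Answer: $\frac{4752400}{1681} \approx 2827.1$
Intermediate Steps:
$a{\left(d,H \right)} = -3 + \frac{21 + H}{24 + d}$ ($a{\left(d,H \right)} = -3 + \frac{H + 21}{d + 24} = -3 + \frac{21 + H}{24 + d}$)
$j = - \frac{1032}{41}$ ($j = -15 + 3 \frac{-51 - 37 - 3 \left(2 - -15\right)}{24 + \left(2 - -15\right)} = -15 + 3 \frac{-51 - 37 - 3 \left(2 + 15\right)}{24 + \left(2 + 15\right)} = -15 + 3 \frac{-51 - 37 - 51}{24 + 17} = -15 + 3 \frac{-51 - 37 - 51}{41} = -15 + 3 \cdot \frac{1}{41} \left(-139\right) = -15 + 3 \left(- \frac{139}{41}\right) = -15 - \frac{417}{41} = - \frac{1032}{41} \approx -25.171$)
$\left(j + Z{\left(35,-13 \right)}\right)^{2} = \left(- \frac{1032}{41} - 28\right)^{2} = \left(- \frac{2180}{41}\right)^{2} = \frac{4752400}{1681}$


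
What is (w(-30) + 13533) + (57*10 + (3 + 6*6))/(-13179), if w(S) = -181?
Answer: 58655133/4393 ≈ 13352.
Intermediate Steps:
(w(-30) + 13533) + (57*10 + (3 + 6*6))/(-13179) = (-181 + 13533) + (57*10 + (3 + 6*6))/(-13179) = 13352 + (570 + (3 + 36))*(-1/13179) = 13352 + (570 + 39)*(-1/13179) = 13352 + 609*(-1/13179) = 13352 - 203/4393 = 58655133/4393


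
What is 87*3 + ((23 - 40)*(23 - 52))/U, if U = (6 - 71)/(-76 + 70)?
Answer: 19923/65 ≈ 306.51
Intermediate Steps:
U = 65/6 (U = -65/(-6) = -65*(-⅙) = 65/6 ≈ 10.833)
87*3 + ((23 - 40)*(23 - 52))/U = 87*3 + ((23 - 40)*(23 - 52))/(65/6) = 261 - 17*(-29)*(6/65) = 261 + 493*(6/65) = 261 + 2958/65 = 19923/65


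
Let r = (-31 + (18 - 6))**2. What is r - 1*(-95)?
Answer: 456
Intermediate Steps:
r = 361 (r = (-31 + 12)**2 = (-19)**2 = 361)
r - 1*(-95) = 361 - 1*(-95) = 361 + 95 = 456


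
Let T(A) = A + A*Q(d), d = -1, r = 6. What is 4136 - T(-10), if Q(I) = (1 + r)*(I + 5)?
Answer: 4426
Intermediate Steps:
Q(I) = 35 + 7*I (Q(I) = (1 + 6)*(I + 5) = 7*(5 + I) = 35 + 7*I)
T(A) = 29*A (T(A) = A + A*(35 + 7*(-1)) = A + A*(35 - 7) = A + A*28 = A + 28*A = 29*A)
4136 - T(-10) = 4136 - 29*(-10) = 4136 - 1*(-290) = 4136 + 290 = 4426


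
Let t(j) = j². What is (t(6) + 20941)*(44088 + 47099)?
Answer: 1912829699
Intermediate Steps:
(t(6) + 20941)*(44088 + 47099) = (6² + 20941)*(44088 + 47099) = (36 + 20941)*91187 = 20977*91187 = 1912829699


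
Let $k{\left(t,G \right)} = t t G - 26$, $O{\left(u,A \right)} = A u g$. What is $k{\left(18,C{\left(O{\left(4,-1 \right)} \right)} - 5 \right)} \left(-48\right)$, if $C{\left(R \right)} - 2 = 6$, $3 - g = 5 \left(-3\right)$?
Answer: $-45408$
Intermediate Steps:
$g = 18$ ($g = 3 - 5 \left(-3\right) = 3 - -15 = 3 + 15 = 18$)
$O{\left(u,A \right)} = 18 A u$ ($O{\left(u,A \right)} = A u 18 = 18 A u$)
$C{\left(R \right)} = 8$ ($C{\left(R \right)} = 2 + 6 = 8$)
$k{\left(t,G \right)} = -26 + G t^{2}$ ($k{\left(t,G \right)} = t^{2} G - 26 = G t^{2} - 26 = -26 + G t^{2}$)
$k{\left(18,C{\left(O{\left(4,-1 \right)} \right)} - 5 \right)} \left(-48\right) = \left(-26 + \left(8 - 5\right) 18^{2}\right) \left(-48\right) = \left(-26 + 3 \cdot 324\right) \left(-48\right) = \left(-26 + 972\right) \left(-48\right) = 946 \left(-48\right) = -45408$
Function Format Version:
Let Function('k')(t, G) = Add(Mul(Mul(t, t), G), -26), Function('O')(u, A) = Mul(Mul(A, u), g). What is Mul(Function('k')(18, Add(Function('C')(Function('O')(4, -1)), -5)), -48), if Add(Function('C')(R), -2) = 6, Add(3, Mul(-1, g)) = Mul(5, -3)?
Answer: -45408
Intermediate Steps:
g = 18 (g = Add(3, Mul(-1, Mul(5, -3))) = Add(3, Mul(-1, -15)) = Add(3, 15) = 18)
Function('O')(u, A) = Mul(18, A, u) (Function('O')(u, A) = Mul(Mul(A, u), 18) = Mul(18, A, u))
Function('C')(R) = 8 (Function('C')(R) = Add(2, 6) = 8)
Function('k')(t, G) = Add(-26, Mul(G, Pow(t, 2))) (Function('k')(t, G) = Add(Mul(Pow(t, 2), G), -26) = Add(Mul(G, Pow(t, 2)), -26) = Add(-26, Mul(G, Pow(t, 2))))
Mul(Function('k')(18, Add(Function('C')(Function('O')(4, -1)), -5)), -48) = Mul(Add(-26, Mul(Add(8, -5), Pow(18, 2))), -48) = Mul(Add(-26, Mul(3, 324)), -48) = Mul(Add(-26, 972), -48) = Mul(946, -48) = -45408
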